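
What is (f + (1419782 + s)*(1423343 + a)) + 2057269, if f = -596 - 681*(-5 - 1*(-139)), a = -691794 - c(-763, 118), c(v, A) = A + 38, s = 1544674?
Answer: 2168184332627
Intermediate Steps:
c(v, A) = 38 + A
a = -691950 (a = -691794 - (38 + 118) = -691794 - 1*156 = -691794 - 156 = -691950)
f = -91850 (f = -596 - 681*(-5 + 139) = -596 - 681*134 = -596 - 91254 = -91850)
(f + (1419782 + s)*(1423343 + a)) + 2057269 = (-91850 + (1419782 + 1544674)*(1423343 - 691950)) + 2057269 = (-91850 + 2964456*731393) + 2057269 = (-91850 + 2168182367208) + 2057269 = 2168182275358 + 2057269 = 2168184332627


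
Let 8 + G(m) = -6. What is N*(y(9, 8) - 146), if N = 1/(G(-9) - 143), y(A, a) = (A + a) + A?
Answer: 120/157 ≈ 0.76433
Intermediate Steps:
G(m) = -14 (G(m) = -8 - 6 = -14)
y(A, a) = a + 2*A
N = -1/157 (N = 1/(-14 - 143) = 1/(-157) = -1/157 ≈ -0.0063694)
N*(y(9, 8) - 146) = -((8 + 2*9) - 146)/157 = -((8 + 18) - 146)/157 = -(26 - 146)/157 = -1/157*(-120) = 120/157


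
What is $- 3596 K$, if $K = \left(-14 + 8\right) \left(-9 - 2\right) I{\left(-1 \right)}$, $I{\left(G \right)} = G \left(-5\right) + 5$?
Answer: $-2373360$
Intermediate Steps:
$I{\left(G \right)} = 5 - 5 G$ ($I{\left(G \right)} = - 5 G + 5 = 5 - 5 G$)
$K = 660$ ($K = \left(-14 + 8\right) \left(-9 - 2\right) \left(5 - -5\right) = \left(-6\right) \left(-11\right) \left(5 + 5\right) = 66 \cdot 10 = 660$)
$- 3596 K = \left(-3596\right) 660 = -2373360$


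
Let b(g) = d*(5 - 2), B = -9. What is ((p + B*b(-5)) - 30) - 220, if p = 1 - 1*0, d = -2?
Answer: -195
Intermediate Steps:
b(g) = -6 (b(g) = -2*(5 - 2) = -2*3 = -6)
p = 1 (p = 1 + 0 = 1)
((p + B*b(-5)) - 30) - 220 = ((1 - 9*(-6)) - 30) - 220 = ((1 + 54) - 30) - 220 = (55 - 30) - 220 = 25 - 220 = -195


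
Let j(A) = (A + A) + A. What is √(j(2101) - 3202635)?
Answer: 6*I*√88787 ≈ 1787.8*I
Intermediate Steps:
j(A) = 3*A (j(A) = 2*A + A = 3*A)
√(j(2101) - 3202635) = √(3*2101 - 3202635) = √(6303 - 3202635) = √(-3196332) = 6*I*√88787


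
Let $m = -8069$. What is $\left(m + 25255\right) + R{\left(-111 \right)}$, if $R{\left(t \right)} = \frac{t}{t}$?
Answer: $17187$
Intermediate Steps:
$R{\left(t \right)} = 1$
$\left(m + 25255\right) + R{\left(-111 \right)} = \left(-8069 + 25255\right) + 1 = 17186 + 1 = 17187$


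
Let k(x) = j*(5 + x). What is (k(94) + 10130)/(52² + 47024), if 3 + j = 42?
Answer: 13991/49728 ≈ 0.28135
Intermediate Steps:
j = 39 (j = -3 + 42 = 39)
k(x) = 195 + 39*x (k(x) = 39*(5 + x) = 195 + 39*x)
(k(94) + 10130)/(52² + 47024) = ((195 + 39*94) + 10130)/(52² + 47024) = ((195 + 3666) + 10130)/(2704 + 47024) = (3861 + 10130)/49728 = 13991*(1/49728) = 13991/49728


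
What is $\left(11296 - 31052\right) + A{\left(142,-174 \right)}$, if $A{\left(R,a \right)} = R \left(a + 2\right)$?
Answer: $-44180$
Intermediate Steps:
$A{\left(R,a \right)} = R \left(2 + a\right)$
$\left(11296 - 31052\right) + A{\left(142,-174 \right)} = \left(11296 - 31052\right) + 142 \left(2 - 174\right) = -19756 + 142 \left(-172\right) = -19756 - 24424 = -44180$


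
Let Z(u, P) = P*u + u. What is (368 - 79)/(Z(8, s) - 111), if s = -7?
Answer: -289/159 ≈ -1.8176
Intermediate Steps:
Z(u, P) = u + P*u
(368 - 79)/(Z(8, s) - 111) = (368 - 79)/(8*(1 - 7) - 111) = 289/(8*(-6) - 111) = 289/(-48 - 111) = 289/(-159) = 289*(-1/159) = -289/159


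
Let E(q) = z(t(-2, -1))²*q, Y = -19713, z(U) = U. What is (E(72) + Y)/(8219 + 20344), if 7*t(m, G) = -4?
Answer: -321595/466529 ≈ -0.68934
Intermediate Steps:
t(m, G) = -4/7 (t(m, G) = (⅐)*(-4) = -4/7)
E(q) = 16*q/49 (E(q) = (-4/7)²*q = 16*q/49)
(E(72) + Y)/(8219 + 20344) = ((16/49)*72 - 19713)/(8219 + 20344) = (1152/49 - 19713)/28563 = -964785/49*1/28563 = -321595/466529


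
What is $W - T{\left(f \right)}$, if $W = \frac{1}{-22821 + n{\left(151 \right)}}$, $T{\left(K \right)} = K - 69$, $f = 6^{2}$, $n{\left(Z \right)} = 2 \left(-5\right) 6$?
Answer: $\frac{755072}{22881} \approx 33.0$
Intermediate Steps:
$n{\left(Z \right)} = -60$ ($n{\left(Z \right)} = \left(-10\right) 6 = -60$)
$f = 36$
$T{\left(K \right)} = -69 + K$
$W = - \frac{1}{22881}$ ($W = \frac{1}{-22821 - 60} = \frac{1}{-22881} = - \frac{1}{22881} \approx -4.3704 \cdot 10^{-5}$)
$W - T{\left(f \right)} = - \frac{1}{22881} - \left(-69 + 36\right) = - \frac{1}{22881} - -33 = - \frac{1}{22881} + 33 = \frac{755072}{22881}$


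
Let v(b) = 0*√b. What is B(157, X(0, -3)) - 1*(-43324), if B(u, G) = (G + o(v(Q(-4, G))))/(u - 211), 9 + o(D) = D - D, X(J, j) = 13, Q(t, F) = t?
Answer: 1169746/27 ≈ 43324.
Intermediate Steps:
v(b) = 0
o(D) = -9 (o(D) = -9 + (D - D) = -9 + 0 = -9)
B(u, G) = (-9 + G)/(-211 + u) (B(u, G) = (G - 9)/(u - 211) = (-9 + G)/(-211 + u))
B(157, X(0, -3)) - 1*(-43324) = (-9 + 13)/(-211 + 157) - 1*(-43324) = 4/(-54) + 43324 = -1/54*4 + 43324 = -2/27 + 43324 = 1169746/27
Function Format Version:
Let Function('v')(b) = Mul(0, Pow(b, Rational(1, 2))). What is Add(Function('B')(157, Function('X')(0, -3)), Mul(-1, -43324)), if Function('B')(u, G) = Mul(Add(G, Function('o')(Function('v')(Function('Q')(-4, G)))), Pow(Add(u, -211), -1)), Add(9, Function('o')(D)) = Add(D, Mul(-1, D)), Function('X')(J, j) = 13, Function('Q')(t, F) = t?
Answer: Rational(1169746, 27) ≈ 43324.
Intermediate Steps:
Function('v')(b) = 0
Function('o')(D) = -9 (Function('o')(D) = Add(-9, Add(D, Mul(-1, D))) = Add(-9, 0) = -9)
Function('B')(u, G) = Mul(Pow(Add(-211, u), -1), Add(-9, G)) (Function('B')(u, G) = Mul(Add(G, -9), Pow(Add(u, -211), -1)) = Mul(Add(-9, G), Pow(Add(-211, u), -1)) = Mul(Pow(Add(-211, u), -1), Add(-9, G)))
Add(Function('B')(157, Function('X')(0, -3)), Mul(-1, -43324)) = Add(Mul(Pow(Add(-211, 157), -1), Add(-9, 13)), Mul(-1, -43324)) = Add(Mul(Pow(-54, -1), 4), 43324) = Add(Mul(Rational(-1, 54), 4), 43324) = Add(Rational(-2, 27), 43324) = Rational(1169746, 27)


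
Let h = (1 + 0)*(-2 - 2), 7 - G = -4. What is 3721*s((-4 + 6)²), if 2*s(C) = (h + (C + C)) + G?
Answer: 55815/2 ≈ 27908.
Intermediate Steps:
G = 11 (G = 7 - 1*(-4) = 7 + 4 = 11)
h = -4 (h = 1*(-4) = -4)
s(C) = 7/2 + C (s(C) = ((-4 + (C + C)) + 11)/2 = ((-4 + 2*C) + 11)/2 = (7 + 2*C)/2 = 7/2 + C)
3721*s((-4 + 6)²) = 3721*(7/2 + (-4 + 6)²) = 3721*(7/2 + 2²) = 3721*(7/2 + 4) = 3721*(15/2) = 55815/2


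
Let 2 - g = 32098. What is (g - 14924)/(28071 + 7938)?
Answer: -47020/36009 ≈ -1.3058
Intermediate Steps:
g = -32096 (g = 2 - 1*32098 = 2 - 32098 = -32096)
(g - 14924)/(28071 + 7938) = (-32096 - 14924)/(28071 + 7938) = -47020/36009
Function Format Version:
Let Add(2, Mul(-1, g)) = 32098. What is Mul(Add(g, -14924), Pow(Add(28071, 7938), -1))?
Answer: Rational(-47020, 36009) ≈ -1.3058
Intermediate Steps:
g = -32096 (g = Add(2, Mul(-1, 32098)) = Add(2, -32098) = -32096)
Mul(Add(g, -14924), Pow(Add(28071, 7938), -1)) = Mul(Add(-32096, -14924), Pow(Add(28071, 7938), -1)) = Mul(-47020, Pow(36009, -1)) = Mul(-47020, Rational(1, 36009)) = Rational(-47020, 36009)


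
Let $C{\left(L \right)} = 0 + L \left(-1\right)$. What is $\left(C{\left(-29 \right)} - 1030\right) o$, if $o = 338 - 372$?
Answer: $34034$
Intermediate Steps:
$o = -34$
$C{\left(L \right)} = - L$ ($C{\left(L \right)} = 0 - L = - L$)
$\left(C{\left(-29 \right)} - 1030\right) o = \left(\left(-1\right) \left(-29\right) - 1030\right) \left(-34\right) = \left(29 - 1030\right) \left(-34\right) = \left(-1001\right) \left(-34\right) = 34034$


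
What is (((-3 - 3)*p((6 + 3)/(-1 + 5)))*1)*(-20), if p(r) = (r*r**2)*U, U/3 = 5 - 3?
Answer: 32805/4 ≈ 8201.3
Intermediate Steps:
U = 6 (U = 3*(5 - 3) = 3*2 = 6)
p(r) = 6*r**3 (p(r) = (r*r**2)*6 = r**3*6 = 6*r**3)
(((-3 - 3)*p((6 + 3)/(-1 + 5)))*1)*(-20) = (((-3 - 3)*(6*((6 + 3)/(-1 + 5))**3))*1)*(-20) = (-36*(9/4)**3*1)*(-20) = (-36*729/64*1)*(-20) = (-6*2187/32*1)*(-20) = -6561/16*1*(-20) = -6561/16*(-20) = 32805/4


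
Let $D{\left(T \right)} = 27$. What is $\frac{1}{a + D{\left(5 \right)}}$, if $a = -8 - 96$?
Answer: $- \frac{1}{77} \approx -0.012987$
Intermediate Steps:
$a = -104$ ($a = -8 - 96 = -104$)
$\frac{1}{a + D{\left(5 \right)}} = \frac{1}{-104 + 27} = \frac{1}{-77} = - \frac{1}{77}$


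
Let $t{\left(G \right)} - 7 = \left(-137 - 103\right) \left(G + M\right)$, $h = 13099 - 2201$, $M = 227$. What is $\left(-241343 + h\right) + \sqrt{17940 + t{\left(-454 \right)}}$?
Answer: $-230445 + \sqrt{72427} \approx -2.3018 \cdot 10^{5}$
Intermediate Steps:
$h = 10898$
$t{\left(G \right)} = -54473 - 240 G$ ($t{\left(G \right)} = 7 + \left(-137 - 103\right) \left(G + 227\right) = 7 - 240 \left(227 + G\right) = 7 - \left(54480 + 240 G\right) = -54473 - 240 G$)
$\left(-241343 + h\right) + \sqrt{17940 + t{\left(-454 \right)}} = \left(-241343 + 10898\right) + \sqrt{17940 - -54487} = -230445 + \sqrt{17940 + \left(-54473 + 108960\right)} = -230445 + \sqrt{17940 + 54487} = -230445 + \sqrt{72427}$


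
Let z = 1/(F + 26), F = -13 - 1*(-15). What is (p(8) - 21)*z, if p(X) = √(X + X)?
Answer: -17/28 ≈ -0.60714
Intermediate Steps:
F = 2 (F = -13 + 15 = 2)
p(X) = √2*√X (p(X) = √(2*X) = √2*√X)
z = 1/28 (z = 1/(2 + 26) = 1/28 ≈ 0.035714)
(p(8) - 21)*z = (√2*√8 - 21)*(1/28) = (√2*(2*√2) - 21)*(1/28) = (4 - 21)*(1/28) = -17*1/28 = -17/28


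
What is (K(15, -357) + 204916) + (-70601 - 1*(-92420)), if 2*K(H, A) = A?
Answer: 453113/2 ≈ 2.2656e+5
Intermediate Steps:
K(H, A) = A/2
(K(15, -357) + 204916) + (-70601 - 1*(-92420)) = ((½)*(-357) + 204916) + (-70601 - 1*(-92420)) = (-357/2 + 204916) + (-70601 + 92420) = 409475/2 + 21819 = 453113/2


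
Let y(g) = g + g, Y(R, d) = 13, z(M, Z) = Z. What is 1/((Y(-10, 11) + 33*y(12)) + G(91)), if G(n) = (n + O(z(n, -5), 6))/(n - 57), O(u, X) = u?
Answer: 17/13728 ≈ 0.0012383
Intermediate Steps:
y(g) = 2*g
G(n) = (-5 + n)/(-57 + n) (G(n) = (n - 5)/(n - 57) = (-5 + n)/(-57 + n))
1/((Y(-10, 11) + 33*y(12)) + G(91)) = 1/((13 + 33*(2*12)) + (-5 + 91)/(-57 + 91)) = 1/((13 + 33*24) + 86/34) = 1/((13 + 792) + (1/34)*86) = 1/(805 + 43/17) = 1/(13728/17) = 17/13728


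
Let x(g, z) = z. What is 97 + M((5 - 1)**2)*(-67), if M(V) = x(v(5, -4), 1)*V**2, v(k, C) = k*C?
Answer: -17055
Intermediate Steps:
v(k, C) = C*k
M(V) = V**2 (M(V) = 1*V**2 = V**2)
97 + M((5 - 1)**2)*(-67) = 97 + ((5 - 1)**2)**2*(-67) = 97 + (4**2)**2*(-67) = 97 + 16**2*(-67) = 97 + 256*(-67) = 97 - 17152 = -17055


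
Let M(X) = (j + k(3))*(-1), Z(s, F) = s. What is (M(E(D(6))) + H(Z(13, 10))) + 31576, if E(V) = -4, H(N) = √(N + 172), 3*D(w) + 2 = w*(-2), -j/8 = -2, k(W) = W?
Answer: 31557 + √185 ≈ 31571.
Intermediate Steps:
j = 16 (j = -8*(-2) = 16)
D(w) = -⅔ - 2*w/3 (D(w) = -⅔ + (w*(-2))/3 = -⅔ + (-2*w)/3 = -⅔ - 2*w/3)
H(N) = √(172 + N)
M(X) = -19 (M(X) = (16 + 3)*(-1) = 19*(-1) = -19)
(M(E(D(6))) + H(Z(13, 10))) + 31576 = (-19 + √(172 + 13)) + 31576 = (-19 + √185) + 31576 = 31557 + √185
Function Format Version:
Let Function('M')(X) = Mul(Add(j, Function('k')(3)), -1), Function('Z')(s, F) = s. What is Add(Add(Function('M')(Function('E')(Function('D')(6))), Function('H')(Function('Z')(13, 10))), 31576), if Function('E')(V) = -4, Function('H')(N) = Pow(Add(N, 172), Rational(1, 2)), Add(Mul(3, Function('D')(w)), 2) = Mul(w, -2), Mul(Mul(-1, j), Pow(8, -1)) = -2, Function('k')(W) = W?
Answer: Add(31557, Pow(185, Rational(1, 2))) ≈ 31571.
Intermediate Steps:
j = 16 (j = Mul(-8, -2) = 16)
Function('D')(w) = Add(Rational(-2, 3), Mul(Rational(-2, 3), w)) (Function('D')(w) = Add(Rational(-2, 3), Mul(Rational(1, 3), Mul(w, -2))) = Add(Rational(-2, 3), Mul(Rational(1, 3), Mul(-2, w))) = Add(Rational(-2, 3), Mul(Rational(-2, 3), w)))
Function('H')(N) = Pow(Add(172, N), Rational(1, 2))
Function('M')(X) = -19 (Function('M')(X) = Mul(Add(16, 3), -1) = Mul(19, -1) = -19)
Add(Add(Function('M')(Function('E')(Function('D')(6))), Function('H')(Function('Z')(13, 10))), 31576) = Add(Add(-19, Pow(Add(172, 13), Rational(1, 2))), 31576) = Add(Add(-19, Pow(185, Rational(1, 2))), 31576) = Add(31557, Pow(185, Rational(1, 2)))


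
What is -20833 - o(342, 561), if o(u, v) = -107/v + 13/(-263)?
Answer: -3073727885/147543 ≈ -20833.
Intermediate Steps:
o(u, v) = -13/263 - 107/v (o(u, v) = -107/v + 13*(-1/263) = -107/v - 13/263 = -13/263 - 107/v)
-20833 - o(342, 561) = -20833 - (-13/263 - 107/561) = -20833 - 1*(-35434/147543) = -20833 + 35434/147543 = -3073727885/147543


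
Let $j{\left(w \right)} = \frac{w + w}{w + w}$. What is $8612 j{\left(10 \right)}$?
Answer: $8612$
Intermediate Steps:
$j{\left(w \right)} = 1$ ($j{\left(w \right)} = \frac{2 w}{2 w} = 2 w \frac{1}{2 w} = 1$)
$8612 j{\left(10 \right)} = 8612 \cdot 1 = 8612$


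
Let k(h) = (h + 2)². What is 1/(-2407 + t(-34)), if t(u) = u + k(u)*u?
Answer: -1/37257 ≈ -2.6841e-5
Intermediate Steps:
k(h) = (2 + h)²
t(u) = u + u*(2 + u)² (t(u) = u + (2 + u)²*u = u + u*(2 + u)²)
1/(-2407 + t(-34)) = 1/(-2407 - 34*(1 + (2 - 34)²)) = 1/(-2407 - 34*(1 + (-32)²)) = 1/(-2407 - 34*(1 + 1024)) = 1/(-2407 - 34*1025) = 1/(-2407 - 34850) = 1/(-37257) = -1/37257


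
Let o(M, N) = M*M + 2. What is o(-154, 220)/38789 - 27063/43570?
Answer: -16353447/1690036730 ≈ -0.0096764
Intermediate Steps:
o(M, N) = 2 + M² (o(M, N) = M² + 2 = 2 + M²)
o(-154, 220)/38789 - 27063/43570 = (2 + (-154)²)/38789 - 27063/43570 = (2 + 23716)*(1/38789) - 27063*1/43570 = 23718*(1/38789) - 27063/43570 = 23718/38789 - 27063/43570 = -16353447/1690036730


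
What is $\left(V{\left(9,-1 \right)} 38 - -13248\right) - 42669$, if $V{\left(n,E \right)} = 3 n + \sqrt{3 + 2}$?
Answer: $-28395 + 38 \sqrt{5} \approx -28310.0$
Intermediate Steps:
$V{\left(n,E \right)} = \sqrt{5} + 3 n$ ($V{\left(n,E \right)} = 3 n + \sqrt{5} = \sqrt{5} + 3 n$)
$\left(V{\left(9,-1 \right)} 38 - -13248\right) - 42669 = \left(\left(\sqrt{5} + 3 \cdot 9\right) 38 - -13248\right) - 42669 = \left(\left(\sqrt{5} + 27\right) 38 + 13248\right) - 42669 = \left(\left(27 + \sqrt{5}\right) 38 + 13248\right) - 42669 = \left(\left(1026 + 38 \sqrt{5}\right) + 13248\right) - 42669 = \left(14274 + 38 \sqrt{5}\right) - 42669 = -28395 + 38 \sqrt{5}$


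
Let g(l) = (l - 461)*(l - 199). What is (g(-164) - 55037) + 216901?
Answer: 388739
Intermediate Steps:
g(l) = (-461 + l)*(-199 + l)
(g(-164) - 55037) + 216901 = ((91739 + (-164)² - 660*(-164)) - 55037) + 216901 = ((91739 + 26896 + 108240) - 55037) + 216901 = (226875 - 55037) + 216901 = 171838 + 216901 = 388739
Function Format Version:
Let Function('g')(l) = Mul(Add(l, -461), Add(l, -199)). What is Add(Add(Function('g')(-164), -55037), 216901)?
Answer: 388739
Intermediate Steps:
Function('g')(l) = Mul(Add(-461, l), Add(-199, l))
Add(Add(Function('g')(-164), -55037), 216901) = Add(Add(Add(91739, Pow(-164, 2), Mul(-660, -164)), -55037), 216901) = Add(Add(Add(91739, 26896, 108240), -55037), 216901) = Add(Add(226875, -55037), 216901) = Add(171838, 216901) = 388739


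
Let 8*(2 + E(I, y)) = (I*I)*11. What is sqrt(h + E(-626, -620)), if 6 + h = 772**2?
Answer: 3*sqrt(504358)/2 ≈ 1065.3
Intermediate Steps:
E(I, y) = -2 + 11*I**2/8 (E(I, y) = -2 + ((I*I)*11)/8 = -2 + (I**2*11)/8 = -2 + (11*I**2)/8 = -2 + 11*I**2/8)
h = 595978 (h = -6 + 772**2 = -6 + 595984 = 595978)
sqrt(h + E(-626, -620)) = sqrt(595978 + (-2 + (11/8)*(-626)**2)) = sqrt(595978 + (-2 + (11/8)*391876)) = sqrt(595978 + (-2 + 1077659/2)) = sqrt(595978 + 1077655/2) = sqrt(2269611/2) = 3*sqrt(504358)/2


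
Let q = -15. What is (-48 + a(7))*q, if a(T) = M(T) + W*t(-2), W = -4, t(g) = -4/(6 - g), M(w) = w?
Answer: 585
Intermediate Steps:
a(T) = 2 + T (a(T) = T - 16/(-6 - 2) = T - 16/(-8) = T - 16*(-1)/8 = T - 4*(-½) = T + 2 = 2 + T)
(-48 + a(7))*q = (-48 + (2 + 7))*(-15) = (-48 + 9)*(-15) = -39*(-15) = 585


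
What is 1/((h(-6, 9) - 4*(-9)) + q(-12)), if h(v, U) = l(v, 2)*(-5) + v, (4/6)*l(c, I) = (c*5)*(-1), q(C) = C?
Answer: -1/207 ≈ -0.0048309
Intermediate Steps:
l(c, I) = -15*c/2 (l(c, I) = 3*((c*5)*(-1))/2 = 3*((5*c)*(-1))/2 = 3*(-5*c)/2 = -15*c/2)
h(v, U) = 77*v/2 (h(v, U) = -15*v/2*(-5) + v = 75*v/2 + v = 77*v/2)
1/((h(-6, 9) - 4*(-9)) + q(-12)) = 1/(((77/2)*(-6) - 4*(-9)) - 12) = 1/((-231 + 36) - 12) = 1/(-195 - 12) = 1/(-207) = -1/207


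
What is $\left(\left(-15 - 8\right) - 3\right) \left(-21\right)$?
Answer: $546$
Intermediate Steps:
$\left(\left(-15 - 8\right) - 3\right) \left(-21\right) = \left(-23 - 3\right) \left(-21\right) = \left(-26\right) \left(-21\right) = 546$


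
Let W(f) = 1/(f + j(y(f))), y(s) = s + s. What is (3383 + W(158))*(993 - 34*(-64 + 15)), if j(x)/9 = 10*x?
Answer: 257250366065/28598 ≈ 8.9954e+6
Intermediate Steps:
y(s) = 2*s
j(x) = 90*x (j(x) = 9*(10*x) = 90*x)
W(f) = 1/(181*f) (W(f) = 1/(f + 90*(2*f)) = 1/(f + 180*f) = 1/(181*f))
(3383 + W(158))*(993 - 34*(-64 + 15)) = (3383 + (1/181)/158)*(993 - 34*(-64 + 15)) = (3383 + (1/181)*(1/158))*(993 - 34*(-49)) = (3383 + 1/28598)*(993 + 1666) = (96747035/28598)*2659 = 257250366065/28598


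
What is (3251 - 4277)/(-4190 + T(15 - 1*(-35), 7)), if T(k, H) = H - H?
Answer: 513/2095 ≈ 0.24487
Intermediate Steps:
T(k, H) = 0
(3251 - 4277)/(-4190 + T(15 - 1*(-35), 7)) = (3251 - 4277)/(-4190 + 0) = -1026/(-4190) = -1026*(-1/4190) = 513/2095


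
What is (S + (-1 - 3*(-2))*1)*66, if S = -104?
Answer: -6534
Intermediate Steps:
(S + (-1 - 3*(-2))*1)*66 = (-104 + (-1 - 3*(-2))*1)*66 = (-104 + (-1 + 6)*1)*66 = (-104 + 5*1)*66 = (-104 + 5)*66 = -99*66 = -6534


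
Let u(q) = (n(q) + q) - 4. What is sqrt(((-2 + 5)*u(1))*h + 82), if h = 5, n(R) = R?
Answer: 2*sqrt(13) ≈ 7.2111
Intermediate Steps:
u(q) = -4 + 2*q (u(q) = (q + q) - 4 = 2*q - 4 = -4 + 2*q)
sqrt(((-2 + 5)*u(1))*h + 82) = sqrt(((-2 + 5)*(-4 + 2*1))*5 + 82) = sqrt((3*(-4 + 2))*5 + 82) = sqrt((3*(-2))*5 + 82) = sqrt(-6*5 + 82) = sqrt(-30 + 82) = sqrt(52) = 2*sqrt(13)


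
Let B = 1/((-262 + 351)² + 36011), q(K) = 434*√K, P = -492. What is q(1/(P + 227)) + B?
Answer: 1/43932 + 434*I*√265/265 ≈ 2.2762e-5 + 26.66*I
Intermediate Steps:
B = 1/43932 (B = 1/(89² + 36011) = 1/(7921 + 36011) = 1/43932 ≈ 2.2762e-5)
q(1/(P + 227)) + B = 434*√(1/(-492 + 227)) + 1/43932 = 434*√(1/(-265)) + 1/43932 = 434*√(-1/265) + 1/43932 = 434*(I*√265/265) + 1/43932 = 434*I*√265/265 + 1/43932 = 1/43932 + 434*I*√265/265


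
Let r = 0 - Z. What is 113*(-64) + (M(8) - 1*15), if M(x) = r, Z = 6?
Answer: -7253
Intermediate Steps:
r = -6 (r = 0 - 1*6 = 0 - 6 = -6)
M(x) = -6
113*(-64) + (M(8) - 1*15) = 113*(-64) + (-6 - 1*15) = -7232 + (-6 - 15) = -7232 - 21 = -7253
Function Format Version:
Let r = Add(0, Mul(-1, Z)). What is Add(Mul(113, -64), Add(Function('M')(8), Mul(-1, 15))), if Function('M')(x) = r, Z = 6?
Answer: -7253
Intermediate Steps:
r = -6 (r = Add(0, Mul(-1, 6)) = Add(0, -6) = -6)
Function('M')(x) = -6
Add(Mul(113, -64), Add(Function('M')(8), Mul(-1, 15))) = Add(Mul(113, -64), Add(-6, Mul(-1, 15))) = Add(-7232, Add(-6, -15)) = Add(-7232, -21) = -7253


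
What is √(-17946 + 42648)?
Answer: √24702 ≈ 157.17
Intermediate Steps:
√(-17946 + 42648) = √24702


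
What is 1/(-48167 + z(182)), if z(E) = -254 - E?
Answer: -1/48603 ≈ -2.0575e-5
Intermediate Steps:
1/(-48167 + z(182)) = 1/(-48167 + (-254 - 1*182)) = 1/(-48167 + (-254 - 182)) = 1/(-48167 - 436) = 1/(-48603) = -1/48603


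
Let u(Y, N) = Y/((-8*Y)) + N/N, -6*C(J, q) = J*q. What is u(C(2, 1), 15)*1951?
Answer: 13657/8 ≈ 1707.1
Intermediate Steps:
C(J, q) = -J*q/6
u(Y, N) = 7/8 (u(Y, N) = Y*(-1/(8*Y)) + 1 = -1/8 + 1 = 7/8)
u(C(2, 1), 15)*1951 = (7/8)*1951 = 13657/8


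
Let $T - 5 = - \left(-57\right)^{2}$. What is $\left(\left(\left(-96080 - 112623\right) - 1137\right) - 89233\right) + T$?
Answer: $-302317$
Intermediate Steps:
$T = -3244$ ($T = 5 - \left(-57\right)^{2} = 5 - 3249 = -3244$)
$\left(\left(\left(-96080 - 112623\right) - 1137\right) - 89233\right) + T = \left(\left(\left(-96080 - 112623\right) - 1137\right) - 89233\right) - 3244 = \left(\left(-208703 - 1137\right) - 89233\right) - 3244 = \left(-209840 - 89233\right) - 3244 = -299073 - 3244 = -302317$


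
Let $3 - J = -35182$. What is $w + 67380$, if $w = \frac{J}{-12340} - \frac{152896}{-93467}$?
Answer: $\frac{15542705963329}{230676556} \approx 67379.0$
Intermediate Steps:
$J = 35185$ ($J = 3 - -35182 = 3 + 35182 = 35185$)
$w = - \frac{280379951}{230676556}$ ($w = \frac{35185}{-12340} - \frac{152896}{-93467} = 35185 \left(- \frac{1}{12340}\right) - - \frac{152896}{93467} = - \frac{7037}{2468} + \frac{152896}{93467} = - \frac{280379951}{230676556} \approx -1.2155$)
$w + 67380 = - \frac{280379951}{230676556} + 67380 = \frac{15542705963329}{230676556}$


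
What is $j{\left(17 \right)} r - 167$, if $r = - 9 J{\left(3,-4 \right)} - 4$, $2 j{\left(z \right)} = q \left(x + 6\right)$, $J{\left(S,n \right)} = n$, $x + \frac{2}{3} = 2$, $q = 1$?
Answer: $- \frac{149}{3} \approx -49.667$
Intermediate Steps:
$x = \frac{4}{3}$ ($x = - \frac{2}{3} + 2 = \frac{4}{3} \approx 1.3333$)
$j{\left(z \right)} = \frac{11}{3}$ ($j{\left(z \right)} = \frac{1 \left(\frac{4}{3} + 6\right)}{2} = \frac{1 \cdot \frac{22}{3}}{2} = \frac{1}{2} \cdot \frac{22}{3} = \frac{11}{3}$)
$r = 32$ ($r = \left(-9\right) \left(-4\right) - 4 = 36 - 4 = 32$)
$j{\left(17 \right)} r - 167 = \frac{11}{3} \cdot 32 - 167 = \frac{352}{3} - 167 = - \frac{149}{3}$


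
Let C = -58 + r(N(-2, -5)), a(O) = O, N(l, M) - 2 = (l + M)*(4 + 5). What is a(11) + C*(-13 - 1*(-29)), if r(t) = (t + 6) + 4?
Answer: -1733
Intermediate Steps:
N(l, M) = 2 + 9*M + 9*l (N(l, M) = 2 + (l + M)*(4 + 5) = 2 + (M + l)*9 = 2 + (9*M + 9*l) = 2 + 9*M + 9*l)
r(t) = 10 + t (r(t) = (6 + t) + 4 = 10 + t)
C = -109 (C = -58 + (10 + (2 + 9*(-5) + 9*(-2))) = -58 + (10 + (2 - 45 - 18)) = -58 + (10 - 61) = -58 - 51 = -109)
a(11) + C*(-13 - 1*(-29)) = 11 - 109*(-13 - 1*(-29)) = 11 - 109*(-13 + 29) = 11 - 109*16 = 11 - 1744 = -1733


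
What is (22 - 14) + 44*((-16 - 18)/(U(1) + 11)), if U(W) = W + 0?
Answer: -350/3 ≈ -116.67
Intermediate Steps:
U(W) = W
(22 - 14) + 44*((-16 - 18)/(U(1) + 11)) = (22 - 14) + 44*((-16 - 18)/(1 + 11)) = 8 + 44*(-34/12) = 8 + 44*(-34*1/12) = 8 + 44*(-17/6) = 8 - 374/3 = -350/3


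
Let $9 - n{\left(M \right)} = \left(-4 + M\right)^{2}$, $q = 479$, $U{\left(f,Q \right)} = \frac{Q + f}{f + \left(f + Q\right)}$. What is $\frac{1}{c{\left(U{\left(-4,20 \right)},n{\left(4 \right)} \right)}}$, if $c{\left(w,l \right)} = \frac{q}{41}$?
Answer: $\frac{41}{479} \approx 0.085595$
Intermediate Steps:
$U{\left(f,Q \right)} = \frac{Q + f}{Q + 2 f}$ ($U{\left(f,Q \right)} = \frac{Q + f}{f + \left(Q + f\right)} = \frac{Q + f}{Q + 2 f}$)
$n{\left(M \right)} = 9 - \left(-4 + M\right)^{2}$
$c{\left(w,l \right)} = \frac{479}{41}$
$\frac{1}{c{\left(U{\left(-4,20 \right)},n{\left(4 \right)} \right)}} = \frac{1}{\frac{479}{41}} = \frac{41}{479}$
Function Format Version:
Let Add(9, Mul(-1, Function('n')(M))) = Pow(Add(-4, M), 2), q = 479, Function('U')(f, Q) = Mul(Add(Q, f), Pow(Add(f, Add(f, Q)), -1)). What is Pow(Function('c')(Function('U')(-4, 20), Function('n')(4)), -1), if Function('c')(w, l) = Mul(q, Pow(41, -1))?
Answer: Rational(41, 479) ≈ 0.085595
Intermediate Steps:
Function('U')(f, Q) = Mul(Pow(Add(Q, Mul(2, f)), -1), Add(Q, f)) (Function('U')(f, Q) = Mul(Add(Q, f), Pow(Add(f, Add(Q, f)), -1)) = Mul(Add(Q, f), Pow(Add(Q, Mul(2, f)), -1)) = Mul(Pow(Add(Q, Mul(2, f)), -1), Add(Q, f)))
Function('n')(M) = Add(9, Mul(-1, Pow(Add(-4, M), 2)))
Function('c')(w, l) = Rational(479, 41) (Function('c')(w, l) = Mul(479, Pow(41, -1)) = Mul(479, Rational(1, 41)) = Rational(479, 41))
Pow(Function('c')(Function('U')(-4, 20), Function('n')(4)), -1) = Pow(Rational(479, 41), -1) = Rational(41, 479)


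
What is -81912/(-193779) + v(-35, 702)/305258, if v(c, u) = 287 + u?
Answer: 8398646909/19717529994 ≈ 0.42595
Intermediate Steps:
-81912/(-193779) + v(-35, 702)/305258 = -81912/(-193779) + (287 + 702)/305258 = -81912*(-1/193779) + 989*(1/305258) = 27304/64593 + 989/305258 = 8398646909/19717529994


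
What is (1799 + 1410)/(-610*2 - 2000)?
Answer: -3209/3220 ≈ -0.99658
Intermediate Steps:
(1799 + 1410)/(-610*2 - 2000) = 3209/(-1220 - 2000) = 3209/(-3220) = 3209*(-1/3220) = -3209/3220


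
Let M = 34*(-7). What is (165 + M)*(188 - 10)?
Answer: -12994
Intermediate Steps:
M = -238
(165 + M)*(188 - 10) = (165 - 238)*(188 - 10) = -73*178 = -12994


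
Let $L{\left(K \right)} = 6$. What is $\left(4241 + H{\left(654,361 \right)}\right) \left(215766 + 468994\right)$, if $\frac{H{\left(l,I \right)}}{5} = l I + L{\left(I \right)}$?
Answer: $811263247160$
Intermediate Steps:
$H{\left(l,I \right)} = 30 + 5 I l$ ($H{\left(l,I \right)} = 5 \left(l I + 6\right) = 5 \left(I l + 6\right) = 5 \left(6 + I l\right) = 30 + 5 I l$)
$\left(4241 + H{\left(654,361 \right)}\right) \left(215766 + 468994\right) = \left(4241 + \left(30 + 5 \cdot 361 \cdot 654\right)\right) \left(215766 + 468994\right) = \left(4241 + \left(30 + 1180470\right)\right) 684760 = \left(4241 + 1180500\right) 684760 = 1184741 \cdot 684760 = 811263247160$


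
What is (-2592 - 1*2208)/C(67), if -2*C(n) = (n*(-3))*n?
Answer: -3200/4489 ≈ -0.71285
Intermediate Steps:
C(n) = 3*n²/2 (C(n) = -n*(-3)*n/2 = -(-3*n)*n/2 = -(-3)*n²/2 = 3*n²/2)
(-2592 - 1*2208)/C(67) = (-2592 - 1*2208)/(((3/2)*67²)) = (-2592 - 2208)/(((3/2)*4489)) = -4800/13467/2 = -4800*2/13467 = -3200/4489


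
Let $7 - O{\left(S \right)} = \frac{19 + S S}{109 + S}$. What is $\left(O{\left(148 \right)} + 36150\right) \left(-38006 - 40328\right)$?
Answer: $- \frac{726189550284}{257} \approx -2.8256 \cdot 10^{9}$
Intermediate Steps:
$O{\left(S \right)} = 7 - \frac{19 + S^{2}}{109 + S}$ ($O{\left(S \right)} = 7 - \frac{19 + S S}{109 + S} = 7 - \frac{19 + S^{2}}{109 + S}$)
$\left(O{\left(148 \right)} + 36150\right) \left(-38006 - 40328\right) = \left(\frac{744 - 148^{2} + 7 \cdot 148}{109 + 148} + 36150\right) \left(-38006 - 40328\right) = \left(\frac{744 - 21904 + 1036}{257} + 36150\right) \left(-78334\right) = \left(\frac{1}{257} \left(-20124\right) + 36150\right) \left(-78334\right) = \left(- \frac{20124}{257} + 36150\right) \left(-78334\right) = \frac{9270426}{257} \left(-78334\right) = - \frac{726189550284}{257}$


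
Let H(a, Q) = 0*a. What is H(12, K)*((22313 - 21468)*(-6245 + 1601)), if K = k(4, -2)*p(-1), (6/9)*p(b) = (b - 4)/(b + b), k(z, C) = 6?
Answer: 0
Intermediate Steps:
p(b) = 3*(-4 + b)/(4*b) (p(b) = 3*((b - 4)/(b + b))/2 = 3*((-4 + b)/((2*b)))/2 = 3*((-4 + b)*(1/(2*b)))/2 = 3*((-4 + b)/(2*b))/2 = 3*(-4 + b)/(4*b))
K = 45/2 (K = 6*(¾ - 3/(-1)) = 6*(¾ - 3*(-1)) = 6*(¾ + 3) = 6*(15/4) = 45/2 ≈ 22.500)
H(a, Q) = 0
H(12, K)*((22313 - 21468)*(-6245 + 1601)) = 0*((22313 - 21468)*(-6245 + 1601)) = 0*(845*(-4644)) = 0*(-3924180) = 0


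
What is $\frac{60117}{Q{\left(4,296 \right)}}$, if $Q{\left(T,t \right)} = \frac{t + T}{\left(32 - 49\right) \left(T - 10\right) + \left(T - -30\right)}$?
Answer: $\frac{681326}{25} \approx 27253.0$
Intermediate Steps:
$Q{\left(T,t \right)} = \frac{T + t}{200 - 16 T}$ ($Q{\left(T,t \right)} = \frac{T + t}{- 17 \left(-10 + T\right) + \left(T + 30\right)} = \frac{T + t}{\left(170 - 17 T\right) + \left(30 + T\right)} = \frac{T + t}{200 - 16 T}$)
$\frac{60117}{Q{\left(4,296 \right)}} = \frac{60117}{\frac{1}{8} \frac{1}{-25 + 2 \cdot 4} \left(\left(-1\right) 4 - 296\right)} = \frac{60117}{\frac{1}{8} \frac{1}{-25 + 8} \left(-4 - 296\right)} = \frac{60117}{\frac{1}{8} \frac{1}{-17} \left(-300\right)} = \frac{60117}{\frac{1}{8} \left(- \frac{1}{17}\right) \left(-300\right)} = \frac{60117}{\frac{75}{34}} = 60117 \cdot \frac{34}{75} = \frac{681326}{25}$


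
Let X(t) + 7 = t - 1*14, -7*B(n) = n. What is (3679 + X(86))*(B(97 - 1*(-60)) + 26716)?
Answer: 699585120/7 ≈ 9.9941e+7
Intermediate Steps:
B(n) = -n/7
X(t) = -21 + t (X(t) = -7 + (t - 1*14) = -7 + (t - 14) = -7 + (-14 + t) = -21 + t)
(3679 + X(86))*(B(97 - 1*(-60)) + 26716) = (3679 + (-21 + 86))*(-(97 - 1*(-60))/7 + 26716) = (3679 + 65)*(-(97 + 60)/7 + 26716) = 3744*(-⅐*157 + 26716) = 3744*(-157/7 + 26716) = 3744*(186855/7) = 699585120/7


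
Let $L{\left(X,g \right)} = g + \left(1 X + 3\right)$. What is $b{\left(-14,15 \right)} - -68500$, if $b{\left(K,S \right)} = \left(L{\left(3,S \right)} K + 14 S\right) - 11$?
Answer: $68405$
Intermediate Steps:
$L{\left(X,g \right)} = 3 + X + g$ ($L{\left(X,g \right)} = g + \left(X + 3\right) = g + \left(3 + X\right) = 3 + X + g$)
$b{\left(K,S \right)} = -11 + 14 S + K \left(6 + S\right)$ ($b{\left(K,S \right)} = \left(\left(3 + 3 + S\right) K + 14 S\right) - 11 = \left(\left(6 + S\right) K + 14 S\right) - 11 = \left(K \left(6 + S\right) + 14 S\right) - 11 = \left(14 S + K \left(6 + S\right)\right) - 11 = -11 + 14 S + K \left(6 + S\right)$)
$b{\left(-14,15 \right)} - -68500 = \left(-11 + 14 \cdot 15 - 14 \left(6 + 15\right)\right) - -68500 = \left(-11 + 210 - 294\right) + 68500 = -95 + 68500 = 68405$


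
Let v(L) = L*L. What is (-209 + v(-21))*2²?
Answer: 928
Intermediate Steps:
v(L) = L²
(-209 + v(-21))*2² = (-209 + (-21)²)*2² = (-209 + 441)*4 = 232*4 = 928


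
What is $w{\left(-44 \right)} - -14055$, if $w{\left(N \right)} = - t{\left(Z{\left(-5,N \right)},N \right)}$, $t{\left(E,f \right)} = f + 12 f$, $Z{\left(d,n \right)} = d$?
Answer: $14627$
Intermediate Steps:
$t{\left(E,f \right)} = 13 f$
$w{\left(N \right)} = - 13 N$
$w{\left(-44 \right)} - -14055 = \left(-13\right) \left(-44\right) - -14055 = 572 + 14055 = 14627$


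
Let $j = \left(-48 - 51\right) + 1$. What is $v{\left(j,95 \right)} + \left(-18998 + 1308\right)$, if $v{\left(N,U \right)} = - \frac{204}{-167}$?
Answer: $- \frac{2954026}{167} \approx -17689.0$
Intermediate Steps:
$j = -98$ ($j = -99 + 1 = -98$)
$v{\left(N,U \right)} = \frac{204}{167}$ ($v{\left(N,U \right)} = \left(-204\right) \left(- \frac{1}{167}\right) = \frac{204}{167}$)
$v{\left(j,95 \right)} + \left(-18998 + 1308\right) = \frac{204}{167} + \left(-18998 + 1308\right) = \frac{204}{167} - 17690 = - \frac{2954026}{167}$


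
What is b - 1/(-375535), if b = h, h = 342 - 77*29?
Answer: -710136684/375535 ≈ -1891.0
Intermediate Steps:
h = -1891 (h = 342 - 2233 = -1891)
b = -1891
b - 1/(-375535) = -1891 - 1/(-375535) = -1891 - 1*(-1/375535) = -1891 + 1/375535 = -710136684/375535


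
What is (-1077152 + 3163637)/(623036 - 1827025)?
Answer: -2086485/1203989 ≈ -1.7330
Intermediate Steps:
(-1077152 + 3163637)/(623036 - 1827025) = 2086485/(-1203989) = 2086485*(-1/1203989) = -2086485/1203989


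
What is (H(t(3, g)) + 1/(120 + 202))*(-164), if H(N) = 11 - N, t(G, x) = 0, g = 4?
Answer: -290526/161 ≈ -1804.5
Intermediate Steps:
(H(t(3, g)) + 1/(120 + 202))*(-164) = ((11 - 1*0) + 1/(120 + 202))*(-164) = ((11 + 0) + 1/322)*(-164) = (11 + 1/322)*(-164) = (3543/322)*(-164) = -290526/161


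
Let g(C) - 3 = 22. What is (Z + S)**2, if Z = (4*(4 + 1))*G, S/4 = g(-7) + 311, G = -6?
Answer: 1498176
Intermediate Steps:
g(C) = 25 (g(C) = 3 + 22 = 25)
S = 1344 (S = 4*(25 + 311) = 4*336 = 1344)
Z = -120 (Z = (4*(4 + 1))*(-6) = (4*5)*(-6) = 20*(-6) = -120)
(Z + S)**2 = (-120 + 1344)**2 = 1224**2 = 1498176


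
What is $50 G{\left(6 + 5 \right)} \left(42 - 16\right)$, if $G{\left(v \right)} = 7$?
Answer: $9100$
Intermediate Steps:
$50 G{\left(6 + 5 \right)} \left(42 - 16\right) = 50 \cdot 7 \left(42 - 16\right) = 350 \cdot 26 = 9100$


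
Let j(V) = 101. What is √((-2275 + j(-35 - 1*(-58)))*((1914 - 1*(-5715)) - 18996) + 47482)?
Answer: 2*√6189835 ≈ 4975.9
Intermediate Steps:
√((-2275 + j(-35 - 1*(-58)))*((1914 - 1*(-5715)) - 18996) + 47482) = √((-2275 + 101)*((1914 - 1*(-5715)) - 18996) + 47482) = √(-2174*((1914 + 5715) - 18996) + 47482) = √(-2174*(7629 - 18996) + 47482) = √(-2174*(-11367) + 47482) = √(24711858 + 47482) = √24759340 = 2*√6189835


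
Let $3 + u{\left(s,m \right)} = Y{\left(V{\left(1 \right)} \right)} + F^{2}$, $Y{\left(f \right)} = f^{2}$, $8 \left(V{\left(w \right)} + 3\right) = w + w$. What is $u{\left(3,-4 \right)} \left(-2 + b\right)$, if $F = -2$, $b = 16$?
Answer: $\frac{959}{8} \approx 119.88$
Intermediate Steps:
$V{\left(w \right)} = -3 + \frac{w}{4}$ ($V{\left(w \right)} = -3 + \frac{w + w}{8} = -3 + \frac{2 w}{8} = -3 + \frac{w}{4}$)
$u{\left(s,m \right)} = \frac{137}{16}$ ($u{\left(s,m \right)} = -3 + \left(\left(-3 + \frac{1}{4} \cdot 1\right)^{2} + \left(-2\right)^{2}\right) = -3 + \left(\left(-3 + \frac{1}{4}\right)^{2} + 4\right) = -3 + \left(\left(- \frac{11}{4}\right)^{2} + 4\right) = -3 + \left(\frac{121}{16} + 4\right) = -3 + \frac{185}{16} = \frac{137}{16}$)
$u{\left(3,-4 \right)} \left(-2 + b\right) = \frac{137 \left(-2 + 16\right)}{16} = \frac{137}{16} \cdot 14 = \frac{959}{8}$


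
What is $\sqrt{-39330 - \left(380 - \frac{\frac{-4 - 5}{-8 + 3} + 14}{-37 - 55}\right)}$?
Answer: $\frac{3 i \sqrt{233407565}}{230} \approx 199.27 i$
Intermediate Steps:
$\sqrt{-39330 - \left(380 - \frac{\frac{-4 - 5}{-8 + 3} + 14}{-37 - 55}\right)} = \sqrt{-39330 - \left(380 - \frac{- \frac{9}{-5} + 14}{-92}\right)} = \sqrt{-39330 - \left(380 - \left(\left(-9\right) \left(- \frac{1}{5}\right) + 14\right) \left(- \frac{1}{92}\right)\right)} = \sqrt{-39330 - \left(380 - \left(\frac{9}{5} + 14\right) \left(- \frac{1}{92}\right)\right)} = \sqrt{-39330 + \left(-380 + \frac{79}{5} \left(- \frac{1}{92}\right)\right)} = \sqrt{-39330 - \frac{174879}{460}} = \sqrt{- \frac{18266679}{460}} = \frac{3 i \sqrt{233407565}}{230}$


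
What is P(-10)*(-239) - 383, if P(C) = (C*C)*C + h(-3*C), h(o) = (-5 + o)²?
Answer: 89242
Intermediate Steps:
P(C) = C³ + (-5 - 3*C)² (P(C) = (C*C)*C + (-5 - 3*C)² = C²*C + (-5 - 3*C)² = C³ + (-5 - 3*C)²)
P(-10)*(-239) - 383 = ((-10)³ + (5 + 3*(-10))²)*(-239) - 383 = (-1000 + (5 - 30)²)*(-239) - 383 = (-1000 + (-25)²)*(-239) - 383 = (-1000 + 625)*(-239) - 383 = -375*(-239) - 383 = 89625 - 383 = 89242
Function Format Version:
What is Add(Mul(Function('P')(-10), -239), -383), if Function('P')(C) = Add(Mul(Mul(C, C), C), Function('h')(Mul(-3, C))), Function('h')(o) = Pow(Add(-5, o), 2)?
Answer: 89242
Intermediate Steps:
Function('P')(C) = Add(Pow(C, 3), Pow(Add(-5, Mul(-3, C)), 2)) (Function('P')(C) = Add(Mul(Mul(C, C), C), Pow(Add(-5, Mul(-3, C)), 2)) = Add(Mul(Pow(C, 2), C), Pow(Add(-5, Mul(-3, C)), 2)) = Add(Pow(C, 3), Pow(Add(-5, Mul(-3, C)), 2)))
Add(Mul(Function('P')(-10), -239), -383) = Add(Mul(Add(Pow(-10, 3), Pow(Add(5, Mul(3, -10)), 2)), -239), -383) = Add(Mul(Add(-1000, Pow(Add(5, -30), 2)), -239), -383) = Add(Mul(Add(-1000, Pow(-25, 2)), -239), -383) = Add(Mul(Add(-1000, 625), -239), -383) = Add(Mul(-375, -239), -383) = Add(89625, -383) = 89242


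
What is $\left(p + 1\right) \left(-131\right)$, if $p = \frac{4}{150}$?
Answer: $- \frac{10087}{75} \approx -134.49$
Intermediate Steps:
$p = \frac{2}{75}$ ($p = 4 \cdot \frac{1}{150} = \frac{2}{75} \approx 0.026667$)
$\left(p + 1\right) \left(-131\right) = \left(\frac{2}{75} + 1\right) \left(-131\right) = \frac{77}{75} \left(-131\right) = - \frac{10087}{75}$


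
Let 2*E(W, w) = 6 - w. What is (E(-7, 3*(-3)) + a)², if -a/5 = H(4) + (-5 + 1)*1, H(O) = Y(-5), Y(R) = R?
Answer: 11025/4 ≈ 2756.3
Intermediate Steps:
E(W, w) = 3 - w/2 (E(W, w) = (6 - w)/2 = 3 - w/2)
H(O) = -5
a = 45 (a = -5*(-5 + (-5 + 1)*1) = -5*(-5 - 4*1) = -5*(-5 - 4) = -5*(-9) = 45)
(E(-7, 3*(-3)) + a)² = ((3 - 3*(-3)/2) + 45)² = ((3 - ½*(-9)) + 45)² = ((3 + 9/2) + 45)² = (15/2 + 45)² = (105/2)² = 11025/4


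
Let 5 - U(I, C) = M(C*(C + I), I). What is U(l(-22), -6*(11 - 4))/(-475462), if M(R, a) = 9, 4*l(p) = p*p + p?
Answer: 2/237731 ≈ 8.4129e-6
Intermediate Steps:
l(p) = p/4 + p²/4 (l(p) = (p*p + p)/4 = (p² + p)/4 = (p + p²)/4 = p/4 + p²/4)
U(I, C) = -4 (U(I, C) = 5 - 1*9 = 5 - 9 = -4)
U(l(-22), -6*(11 - 4))/(-475462) = -4/(-475462) = -4*(-1/475462) = 2/237731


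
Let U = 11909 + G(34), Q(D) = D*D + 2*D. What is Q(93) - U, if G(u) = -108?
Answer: -2966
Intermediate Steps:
Q(D) = D**2 + 2*D
U = 11801 (U = 11909 - 108 = 11801)
Q(93) - U = 93*(2 + 93) - 1*11801 = 93*95 - 11801 = 8835 - 11801 = -2966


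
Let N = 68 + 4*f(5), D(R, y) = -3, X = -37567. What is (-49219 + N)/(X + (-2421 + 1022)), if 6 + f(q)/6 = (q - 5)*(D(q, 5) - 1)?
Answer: 49295/38966 ≈ 1.2651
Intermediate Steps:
f(q) = 84 - 24*q (f(q) = -36 + 6*((q - 5)*(-3 - 1)) = -36 + 6*((-5 + q)*(-4)) = -36 + 6*(20 - 4*q) = -36 + (120 - 24*q) = 84 - 24*q)
N = -76 (N = 68 + 4*(84 - 24*5) = 68 + 4*(84 - 120) = 68 + 4*(-36) = 68 - 144 = -76)
(-49219 + N)/(X + (-2421 + 1022)) = (-49219 - 76)/(-37567 + (-2421 + 1022)) = -49295/(-37567 - 1399) = -49295/(-38966) = -49295*(-1/38966) = 49295/38966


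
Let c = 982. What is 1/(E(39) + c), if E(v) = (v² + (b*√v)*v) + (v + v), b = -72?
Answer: -2581/300848135 - 2808*√39/300848135 ≈ -6.6867e-5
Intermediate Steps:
E(v) = v² - 72*v^(3/2) + 2*v (E(v) = (v² + (-72*√v)*v) + (v + v) = (v² - 72*v^(3/2)) + 2*v = v² - 72*v^(3/2) + 2*v)
1/(E(39) + c) = 1/((39² - 2808*√39 + 2*39) + 982) = 1/((1521 - 2808*√39 + 78) + 982) = 1/((1599 - 2808*√39) + 982) = 1/(2581 - 2808*√39)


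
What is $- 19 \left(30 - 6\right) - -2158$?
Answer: $1702$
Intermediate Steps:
$- 19 \left(30 - 6\right) - -2158 = \left(-19\right) 24 + 2158 = -456 + 2158 = 1702$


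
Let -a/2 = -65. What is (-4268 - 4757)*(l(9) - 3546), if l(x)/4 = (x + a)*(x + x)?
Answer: -58319550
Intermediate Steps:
a = 130 (a = -2*(-65) = 130)
l(x) = 8*x*(130 + x) (l(x) = 4*((x + 130)*(x + x)) = 4*((130 + x)*(2*x)) = 4*(2*x*(130 + x)) = 8*x*(130 + x))
(-4268 - 4757)*(l(9) - 3546) = (-4268 - 4757)*(8*9*(130 + 9) - 3546) = -9025*(8*9*139 - 3546) = -9025*(10008 - 3546) = -9025*6462 = -58319550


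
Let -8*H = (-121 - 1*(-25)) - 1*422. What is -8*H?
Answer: -518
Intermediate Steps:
H = 259/4 (H = -((-121 - 1*(-25)) - 1*422)/8 = -((-121 + 25) - 422)/8 = -(-96 - 422)/8 = -⅛*(-518) = 259/4 ≈ 64.750)
-8*H = -8*259/4 = -518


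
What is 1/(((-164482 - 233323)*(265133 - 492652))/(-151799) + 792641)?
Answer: 151799/29813915364 ≈ 5.0915e-6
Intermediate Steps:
1/(((-164482 - 233323)*(265133 - 492652))/(-151799) + 792641) = 1/(-397805*(-227519)*(-1/151799) + 792641) = 1/(90508195795*(-1/151799) + 792641) = 1/(-90508195795/151799 + 792641) = 1/(29813915364/151799) = 151799/29813915364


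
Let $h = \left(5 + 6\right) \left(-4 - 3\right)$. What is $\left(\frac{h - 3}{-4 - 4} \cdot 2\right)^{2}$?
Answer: $400$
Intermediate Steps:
$h = -77$ ($h = 11 \left(-7\right) = -77$)
$\left(\frac{h - 3}{-4 - 4} \cdot 2\right)^{2} = \left(\frac{-77 - 3}{-4 - 4} \cdot 2\right)^{2} = \left(- \frac{80}{-8} \cdot 2\right)^{2} = \left(\left(-80\right) \left(- \frac{1}{8}\right) 2\right)^{2} = \left(10 \cdot 2\right)^{2} = 20^{2} = 400$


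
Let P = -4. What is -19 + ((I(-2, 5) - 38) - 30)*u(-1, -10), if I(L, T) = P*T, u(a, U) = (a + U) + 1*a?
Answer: 1037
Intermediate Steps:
u(a, U) = U + 2*a (u(a, U) = (U + a) + a = U + 2*a)
I(L, T) = -4*T
-19 + ((I(-2, 5) - 38) - 30)*u(-1, -10) = -19 + ((-4*5 - 38) - 30)*(-10 + 2*(-1)) = -19 + ((-20 - 38) - 30)*(-10 - 2) = -19 + (-58 - 30)*(-12) = -19 - 88*(-12) = -19 + 1056 = 1037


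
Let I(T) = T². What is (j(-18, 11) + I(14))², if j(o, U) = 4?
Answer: 40000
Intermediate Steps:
(j(-18, 11) + I(14))² = (4 + 14²)² = (4 + 196)² = 200² = 40000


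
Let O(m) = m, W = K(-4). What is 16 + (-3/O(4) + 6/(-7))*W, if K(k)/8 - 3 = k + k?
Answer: 562/7 ≈ 80.286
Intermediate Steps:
K(k) = 24 + 16*k (K(k) = 24 + 8*(k + k) = 24 + 8*(2*k) = 24 + 16*k)
W = -40 (W = 24 + 16*(-4) = 24 - 64 = -40)
16 + (-3/O(4) + 6/(-7))*W = 16 + (-3/4 + 6/(-7))*(-40) = 16 + (-3*¼ + 6*(-⅐))*(-40) = 16 + (-¾ - 6/7)*(-40) = 16 - 45/28*(-40) = 16 + 450/7 = 562/7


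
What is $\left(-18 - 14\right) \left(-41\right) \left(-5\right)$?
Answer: $-6560$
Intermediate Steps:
$\left(-18 - 14\right) \left(-41\right) \left(-5\right) = \left(-32\right) \left(-41\right) \left(-5\right) = 1312 \left(-5\right) = -6560$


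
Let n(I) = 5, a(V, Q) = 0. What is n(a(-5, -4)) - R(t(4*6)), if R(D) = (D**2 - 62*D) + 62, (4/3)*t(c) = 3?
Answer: 1239/16 ≈ 77.438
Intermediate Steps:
t(c) = 9/4 (t(c) = (3/4)*3 = 9/4)
R(D) = 62 + D**2 - 62*D
n(a(-5, -4)) - R(t(4*6)) = 5 - (62 + (9/4)**2 - 62*9/4) = 5 - (62 + 81/16 - 279/2) = 5 - 1*(-1159/16) = 5 + 1159/16 = 1239/16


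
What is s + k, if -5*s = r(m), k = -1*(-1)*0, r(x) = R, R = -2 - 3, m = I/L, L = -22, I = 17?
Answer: 1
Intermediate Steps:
m = -17/22 (m = 17/(-22) = 17*(-1/22) = -17/22 ≈ -0.77273)
R = -5
r(x) = -5
k = 0 (k = 1*0 = 0)
s = 1 (s = -⅕*(-5) = 1)
s + k = 1 + 0 = 1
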